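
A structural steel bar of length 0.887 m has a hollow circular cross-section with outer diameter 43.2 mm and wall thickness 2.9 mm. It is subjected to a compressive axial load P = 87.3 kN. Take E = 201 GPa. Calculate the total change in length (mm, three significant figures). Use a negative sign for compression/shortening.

A = 367.2 mm².
δ_mech = NL/(AE) = -87300·887/(367.2·201000) = -1.049 mm.

-1.05 mm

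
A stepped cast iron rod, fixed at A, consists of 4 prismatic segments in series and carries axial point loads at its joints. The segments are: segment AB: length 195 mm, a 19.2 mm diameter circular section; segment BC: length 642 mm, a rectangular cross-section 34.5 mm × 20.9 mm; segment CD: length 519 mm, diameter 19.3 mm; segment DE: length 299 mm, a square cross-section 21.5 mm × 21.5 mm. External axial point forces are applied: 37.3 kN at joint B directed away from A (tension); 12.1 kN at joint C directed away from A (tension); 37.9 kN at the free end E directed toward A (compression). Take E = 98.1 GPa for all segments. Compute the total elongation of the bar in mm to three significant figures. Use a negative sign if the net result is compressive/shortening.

Internal axial forces (sectioning from the free end, tension +): N_DE = -37.9 kN, N_CD = -37.9 kN, N_BC = -25.8 kN, N_AB = 11.5 kN.
A_AB = 289.5 mm².
A_BC = 721 mm².
A_CD = 292.6 mm².
A_DE = 462.2 mm².
δ_AB = 11500·195/(289.5·98100) = 0.07895 mm
δ_BC = -25800·642/(721·98100) = -0.2342 mm
δ_CD = -37900·519/(292.6·98100) = -0.6854 mm
δ_DE = -37900·299/(462.2·98100) = -0.2499 mm
δ = Σδ_i = -1.09 mm.

-1.09 mm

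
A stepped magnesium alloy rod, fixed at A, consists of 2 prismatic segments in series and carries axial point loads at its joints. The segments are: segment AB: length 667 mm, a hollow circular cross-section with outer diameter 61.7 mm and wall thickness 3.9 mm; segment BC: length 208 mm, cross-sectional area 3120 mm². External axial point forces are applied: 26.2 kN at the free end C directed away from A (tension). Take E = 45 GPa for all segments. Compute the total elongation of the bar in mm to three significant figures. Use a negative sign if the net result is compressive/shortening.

0.587 mm

Internal axial forces (sectioning from the free end, tension +): N_BC = 26.2 kN, N_AB = 26.2 kN.
A_AB = 708.2 mm².
δ_AB = 26200·667/(708.2·45000) = 0.5484 mm
δ_BC = 26200·208/(3120·45000) = 0.03881 mm
δ = Σδ_i = 0.5872 mm.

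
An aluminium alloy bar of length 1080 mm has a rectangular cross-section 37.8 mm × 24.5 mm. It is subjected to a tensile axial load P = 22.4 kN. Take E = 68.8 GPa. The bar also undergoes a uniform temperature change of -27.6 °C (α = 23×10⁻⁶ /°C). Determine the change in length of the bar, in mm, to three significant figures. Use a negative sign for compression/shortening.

A = 926.1 mm².
δ_mech = NL/(AE) = 22400·1080/(926.1·68800) = 0.3797 mm.
δ_thermal = αLΔT = 23e-6·1080·-27.6 = -0.6856 mm.
δ = δ_mech + δ_thermal = -0.3059 mm.

-0.306 mm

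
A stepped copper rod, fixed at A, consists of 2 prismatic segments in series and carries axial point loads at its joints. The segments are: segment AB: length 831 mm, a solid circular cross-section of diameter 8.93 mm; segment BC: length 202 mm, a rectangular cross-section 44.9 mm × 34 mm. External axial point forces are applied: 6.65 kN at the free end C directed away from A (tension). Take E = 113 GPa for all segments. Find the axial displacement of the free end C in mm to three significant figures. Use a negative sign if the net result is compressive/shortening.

Internal axial forces (sectioning from the free end, tension +): N_BC = 6.65 kN, N_AB = 6.65 kN.
A_AB = 62.63 mm².
A_BC = 1527 mm².
δ_AB = 6650·831/(62.63·113000) = 0.7808 mm
δ_BC = 6650·202/(1527·113000) = 0.007787 mm
δ = Σδ_i = 0.7886 mm.

0.789 mm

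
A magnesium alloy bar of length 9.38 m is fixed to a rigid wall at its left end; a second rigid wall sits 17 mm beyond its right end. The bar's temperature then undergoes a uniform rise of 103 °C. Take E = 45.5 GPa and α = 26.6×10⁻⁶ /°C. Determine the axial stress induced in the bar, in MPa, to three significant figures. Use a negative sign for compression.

Free thermal expansion αLΔT = 26.6e-6 · 9380 · 103 = 25.7 mm.
The walls engage after the gap closes; constrained expansion = 25.7 − 17 = 8.699 mm.
The walls impose strain ε = −(8.699)/9380 = -9.2743e-04; σ = Eε = 45500 · -9.2743e-04 = -42.2 MPa.

-42.2 MPa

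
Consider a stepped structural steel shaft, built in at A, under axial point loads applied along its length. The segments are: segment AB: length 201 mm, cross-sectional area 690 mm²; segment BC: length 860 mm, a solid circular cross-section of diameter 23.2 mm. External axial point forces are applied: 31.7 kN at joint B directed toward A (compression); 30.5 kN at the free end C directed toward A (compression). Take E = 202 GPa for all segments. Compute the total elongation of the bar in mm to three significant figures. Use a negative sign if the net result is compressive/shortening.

-0.397 mm

Internal axial forces (sectioning from the free end, tension +): N_BC = -30.5 kN, N_AB = -62.2 kN.
A_BC = 422.7 mm².
δ_AB = -62200·201/(690·202000) = -0.0897 mm
δ_BC = -30500·860/(422.7·202000) = -0.3072 mm
δ = Σδ_i = -0.3969 mm.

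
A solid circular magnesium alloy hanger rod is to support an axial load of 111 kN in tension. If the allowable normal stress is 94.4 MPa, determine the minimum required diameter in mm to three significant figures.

Required area A ≥ P/σ_allow = 111000/94.4 = 1176 mm².
For a solid circular section, d ≥ √(4A/π) = 38.69 mm.

38.7 mm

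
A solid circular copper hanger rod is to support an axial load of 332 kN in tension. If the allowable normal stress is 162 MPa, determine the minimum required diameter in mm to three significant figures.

Required area A ≥ P/σ_allow = 332000/162 = 2049 mm².
For a solid circular section, d ≥ √(4A/π) = 51.08 mm.

51.1 mm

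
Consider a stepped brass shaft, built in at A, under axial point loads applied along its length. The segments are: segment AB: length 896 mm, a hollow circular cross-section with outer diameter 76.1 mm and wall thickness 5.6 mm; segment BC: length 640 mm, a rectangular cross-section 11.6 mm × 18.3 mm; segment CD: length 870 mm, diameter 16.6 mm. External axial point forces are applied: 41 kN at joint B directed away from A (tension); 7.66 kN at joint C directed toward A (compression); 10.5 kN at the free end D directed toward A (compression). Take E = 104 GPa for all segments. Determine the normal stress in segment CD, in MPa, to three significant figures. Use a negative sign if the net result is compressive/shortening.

Internal axial forces (sectioning from the free end, tension +): N_CD = -10.5 kN, N_BC = -18.16 kN, N_AB = 22.84 kN.
A_CD = 216.4 mm².
σ_CD = N_CD/A_CD = -10500/216.4 = -48.52 MPa.

-48.5 MPa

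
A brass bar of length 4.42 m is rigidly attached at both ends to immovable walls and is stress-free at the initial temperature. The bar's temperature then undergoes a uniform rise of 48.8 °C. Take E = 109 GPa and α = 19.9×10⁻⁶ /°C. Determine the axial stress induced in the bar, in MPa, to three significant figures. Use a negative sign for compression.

Free thermal expansion αLΔT = 19.9e-6 · 4420 · 48.8 = 4.292 mm.
The walls impose strain ε = −(4.292)/4420 = -9.7112e-04; σ = Eε = 109000 · -9.7112e-04 = -105.9 MPa.

-106 MPa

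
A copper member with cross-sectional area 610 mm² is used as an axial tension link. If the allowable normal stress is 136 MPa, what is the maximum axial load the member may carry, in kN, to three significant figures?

P_max = σ_allow · A = 136 · 610 = 82960 N = 82.96 kN.

83.0 kN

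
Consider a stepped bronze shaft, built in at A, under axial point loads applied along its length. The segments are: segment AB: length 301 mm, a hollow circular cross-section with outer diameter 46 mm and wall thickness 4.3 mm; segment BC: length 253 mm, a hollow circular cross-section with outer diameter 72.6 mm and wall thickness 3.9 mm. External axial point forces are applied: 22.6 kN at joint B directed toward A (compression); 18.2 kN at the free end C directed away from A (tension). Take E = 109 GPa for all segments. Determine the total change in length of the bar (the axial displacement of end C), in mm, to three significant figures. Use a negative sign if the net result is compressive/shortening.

0.0286 mm

Internal axial forces (sectioning from the free end, tension +): N_BC = 18.2 kN, N_AB = -4.4 kN.
A_AB = 563.3 mm².
A_BC = 841.7 mm².
δ_AB = -4400·301/(563.3·109000) = -0.02157 mm
δ_BC = 18200·253/(841.7·109000) = 0.05019 mm
δ = Σδ_i = 0.02862 mm.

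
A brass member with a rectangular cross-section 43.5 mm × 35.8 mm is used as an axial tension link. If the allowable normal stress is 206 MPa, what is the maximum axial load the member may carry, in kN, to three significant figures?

321 kN

A = 1557 mm².
P_max = σ_allow · A = 206 · 1557 = 320800 N = 320.8 kN.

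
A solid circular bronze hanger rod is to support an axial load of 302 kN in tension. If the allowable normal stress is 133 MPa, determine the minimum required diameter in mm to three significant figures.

53.8 mm

Required area A ≥ P/σ_allow = 302000/133 = 2271 mm².
For a solid circular section, d ≥ √(4A/π) = 53.77 mm.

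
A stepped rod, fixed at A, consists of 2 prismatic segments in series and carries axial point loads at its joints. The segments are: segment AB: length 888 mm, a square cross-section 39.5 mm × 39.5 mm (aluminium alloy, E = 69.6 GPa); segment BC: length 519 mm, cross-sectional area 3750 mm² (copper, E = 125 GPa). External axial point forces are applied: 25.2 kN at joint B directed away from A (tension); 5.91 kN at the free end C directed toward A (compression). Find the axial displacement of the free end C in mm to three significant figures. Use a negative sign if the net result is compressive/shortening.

0.151 mm

Internal axial forces (sectioning from the free end, tension +): N_BC = -5.91 kN, N_AB = 19.29 kN.
A_AB = 1560 mm².
δ_AB = 19290·888/(1560·69600) = 0.1577 mm
δ_BC = -5910·519/(3750·125000) = -0.006544 mm
δ = Σδ_i = 0.1512 mm.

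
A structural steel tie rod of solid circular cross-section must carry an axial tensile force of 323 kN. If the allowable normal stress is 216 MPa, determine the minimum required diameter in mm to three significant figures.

43.6 mm

Required area A ≥ P/σ_allow = 323000/216 = 1495 mm².
For a solid circular section, d ≥ √(4A/π) = 43.63 mm.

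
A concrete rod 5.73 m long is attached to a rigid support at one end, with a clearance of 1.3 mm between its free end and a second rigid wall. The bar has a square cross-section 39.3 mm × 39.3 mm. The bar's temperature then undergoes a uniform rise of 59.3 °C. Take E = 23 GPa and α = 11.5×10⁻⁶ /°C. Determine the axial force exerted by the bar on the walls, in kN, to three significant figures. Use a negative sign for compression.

-16.2 kN

Free thermal expansion αLΔT = 11.5e-6 · 5730 · 59.3 = 3.908 mm.
The walls engage after the gap closes; constrained expansion = 3.908 − 1.3 = 2.608 mm.
The walls impose strain ε = −(2.608)/5730 = -4.5507e-04; σ = Eε = 23000 · -4.5507e-04 = -10.47 MPa.
Wall reaction R = σ·A = -10.47·1544 = -16170 N = -16.17 kN.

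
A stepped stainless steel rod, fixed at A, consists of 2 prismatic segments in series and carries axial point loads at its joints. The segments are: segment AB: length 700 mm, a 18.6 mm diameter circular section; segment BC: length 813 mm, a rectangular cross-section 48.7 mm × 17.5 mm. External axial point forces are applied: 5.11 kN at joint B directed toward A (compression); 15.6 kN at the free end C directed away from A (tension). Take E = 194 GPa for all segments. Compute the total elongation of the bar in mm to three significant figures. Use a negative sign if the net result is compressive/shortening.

Internal axial forces (sectioning from the free end, tension +): N_BC = 15.6 kN, N_AB = 10.49 kN.
A_AB = 271.7 mm².
A_BC = 852.2 mm².
δ_AB = 10490·700/(271.7·194000) = 0.1393 mm
δ_BC = 15600·813/(852.2·194000) = 0.07671 mm
δ = Σδ_i = 0.216 mm.

0.216 mm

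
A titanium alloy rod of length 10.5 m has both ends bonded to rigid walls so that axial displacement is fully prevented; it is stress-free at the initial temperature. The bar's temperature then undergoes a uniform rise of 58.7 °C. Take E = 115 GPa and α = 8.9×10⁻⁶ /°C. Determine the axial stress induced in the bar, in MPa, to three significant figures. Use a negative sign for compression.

-60.1 MPa

Free thermal expansion αLΔT = 8.9e-6 · 10500 · 58.7 = 5.486 mm.
The walls impose strain ε = −(5.486)/10500 = -5.2243e-04; σ = Eε = 115000 · -5.2243e-04 = -60.08 MPa.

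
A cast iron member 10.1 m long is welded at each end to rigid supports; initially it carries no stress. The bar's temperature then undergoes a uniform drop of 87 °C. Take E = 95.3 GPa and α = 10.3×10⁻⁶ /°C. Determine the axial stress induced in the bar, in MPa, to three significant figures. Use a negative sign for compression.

85.4 MPa

Free thermal expansion αLΔT = 10.3e-6 · 10100 · -87 = -9.051 mm.
The walls impose strain ε = −(-9.051)/10100 = 8.9610e-04; σ = Eε = 95300 · 8.9610e-04 = 85.4 MPa.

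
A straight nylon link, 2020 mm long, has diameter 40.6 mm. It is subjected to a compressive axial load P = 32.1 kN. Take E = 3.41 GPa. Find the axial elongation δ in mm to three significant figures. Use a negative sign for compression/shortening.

-14.7 mm

A = 1295 mm².
δ_mech = NL/(AE) = -32100·2020/(1295·3410) = -14.69 mm.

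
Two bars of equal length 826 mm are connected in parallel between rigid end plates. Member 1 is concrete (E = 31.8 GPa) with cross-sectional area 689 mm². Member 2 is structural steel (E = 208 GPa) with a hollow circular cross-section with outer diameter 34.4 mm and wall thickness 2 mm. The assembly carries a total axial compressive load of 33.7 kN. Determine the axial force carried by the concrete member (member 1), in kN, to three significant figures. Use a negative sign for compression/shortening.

-11.5 kN

A_2 = 203.6 mm².
Equal strain + equilibrium ⇒ each member carries load in proportion to AE: A₁E₁ = 21910000 N, A₂E₂ = 42340000 N, ΣAE = 64250000 N.
F₁ = P·A₁E₁/ΣAE = -33700·21910000/64250000 = -11490 N.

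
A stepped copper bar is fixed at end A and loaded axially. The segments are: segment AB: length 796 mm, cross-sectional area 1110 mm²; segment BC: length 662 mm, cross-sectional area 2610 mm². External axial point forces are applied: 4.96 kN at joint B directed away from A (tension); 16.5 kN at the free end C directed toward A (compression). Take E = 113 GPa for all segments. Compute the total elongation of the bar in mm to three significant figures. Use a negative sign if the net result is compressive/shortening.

Internal axial forces (sectioning from the free end, tension +): N_BC = -16.5 kN, N_AB = -11.54 kN.
δ_AB = -11540·796/(1110·113000) = -0.07323 mm
δ_BC = -16500·662/(2610·113000) = -0.03704 mm
δ = Σδ_i = -0.1103 mm.

-0.110 mm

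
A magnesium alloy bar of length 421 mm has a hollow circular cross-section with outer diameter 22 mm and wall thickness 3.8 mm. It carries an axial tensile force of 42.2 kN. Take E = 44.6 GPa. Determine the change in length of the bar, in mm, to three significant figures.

A = 217.3 mm².
δ_mech = NL/(AE) = 42200·421/(217.3·44600) = 1.833 mm.

1.83 mm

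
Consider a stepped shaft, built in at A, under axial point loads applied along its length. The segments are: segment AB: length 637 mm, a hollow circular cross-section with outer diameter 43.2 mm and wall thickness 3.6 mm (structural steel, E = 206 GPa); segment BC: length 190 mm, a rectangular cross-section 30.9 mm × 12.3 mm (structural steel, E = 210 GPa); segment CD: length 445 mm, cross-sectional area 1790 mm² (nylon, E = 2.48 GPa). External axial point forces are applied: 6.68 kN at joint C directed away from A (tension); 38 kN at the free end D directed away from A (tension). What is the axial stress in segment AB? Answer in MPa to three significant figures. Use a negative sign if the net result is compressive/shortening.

99.8 MPa

Internal axial forces (sectioning from the free end, tension +): N_CD = 38 kN, N_BC = 44.68 kN, N_AB = 44.68 kN.
A_AB = 447.9 mm².
σ_AB = N_AB/A_AB = 44680/447.9 = 99.76 MPa.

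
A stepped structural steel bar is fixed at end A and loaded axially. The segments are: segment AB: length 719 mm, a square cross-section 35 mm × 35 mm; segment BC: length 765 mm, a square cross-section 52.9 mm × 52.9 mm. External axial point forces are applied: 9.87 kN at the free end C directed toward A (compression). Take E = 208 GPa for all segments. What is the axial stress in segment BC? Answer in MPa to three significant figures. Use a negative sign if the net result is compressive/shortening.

-3.53 MPa

Internal axial forces (sectioning from the free end, tension +): N_BC = -9.87 kN, N_AB = -9.87 kN.
A_BC = 2798 mm².
σ_BC = N_BC/A_BC = -9870/2798 = -3.527 MPa.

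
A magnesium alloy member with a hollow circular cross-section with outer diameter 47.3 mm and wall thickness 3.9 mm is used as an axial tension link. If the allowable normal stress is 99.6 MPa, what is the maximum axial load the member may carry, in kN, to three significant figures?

53.0 kN

A = 531.7 mm².
P_max = σ_allow · A = 99.6 · 531.7 = 52960 N = 52.96 kN.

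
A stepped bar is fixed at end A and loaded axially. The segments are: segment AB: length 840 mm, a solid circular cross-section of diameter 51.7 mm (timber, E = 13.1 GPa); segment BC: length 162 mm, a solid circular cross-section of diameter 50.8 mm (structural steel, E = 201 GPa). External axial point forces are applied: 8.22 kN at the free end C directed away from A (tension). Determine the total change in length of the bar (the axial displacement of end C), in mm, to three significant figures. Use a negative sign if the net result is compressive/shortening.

Internal axial forces (sectioning from the free end, tension +): N_BC = 8.22 kN, N_AB = 8.22 kN.
A_AB = 2099 mm².
A_BC = 2027 mm².
δ_AB = 8220·840/(2099·13100) = 0.2511 mm
δ_BC = 8220·162/(2027·201000) = 0.003269 mm
δ = Σδ_i = 0.2543 mm.

0.254 mm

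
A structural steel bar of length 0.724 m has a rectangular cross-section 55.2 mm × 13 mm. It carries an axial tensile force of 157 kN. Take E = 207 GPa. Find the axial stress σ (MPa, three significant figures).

219 MPa

A = 717.6 mm².
σ = N/A = 157000/717.6 = 218.8 MPa.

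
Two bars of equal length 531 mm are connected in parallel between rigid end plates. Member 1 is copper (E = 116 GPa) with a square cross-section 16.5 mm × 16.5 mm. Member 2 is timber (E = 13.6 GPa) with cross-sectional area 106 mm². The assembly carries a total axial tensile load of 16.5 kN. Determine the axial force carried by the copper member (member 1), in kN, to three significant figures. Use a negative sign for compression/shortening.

15.8 kN

A_1 = 272.2 mm².
Equal strain + equilibrium ⇒ each member carries load in proportion to AE: A₁E₁ = 31580000 N, A₂E₂ = 1442000 N, ΣAE = 33020000 N.
F₁ = P·A₁E₁/ΣAE = 16500·31580000/33020000 = 15780 N.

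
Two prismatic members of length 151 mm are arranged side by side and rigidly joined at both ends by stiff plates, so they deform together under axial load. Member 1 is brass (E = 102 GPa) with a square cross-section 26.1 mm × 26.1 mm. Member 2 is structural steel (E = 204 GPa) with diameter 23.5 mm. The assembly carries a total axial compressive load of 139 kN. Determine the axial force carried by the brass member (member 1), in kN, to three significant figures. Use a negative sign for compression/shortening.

-61.1 kN

A_1 = 681.2 mm².
A_2 = 433.7 mm².
Equal strain + equilibrium ⇒ each member carries load in proportion to AE: A₁E₁ = 69480000 N, A₂E₂ = 88480000 N, ΣAE = 158000000 N.
F₁ = P·A₁E₁/ΣAE = -139000·69480000/158000000 = -61140 N.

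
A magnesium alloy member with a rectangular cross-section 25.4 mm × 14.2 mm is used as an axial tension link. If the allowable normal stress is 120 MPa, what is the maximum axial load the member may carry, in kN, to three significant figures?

43.3 kN

A = 360.7 mm².
P_max = σ_allow · A = 120 · 360.7 = 43280 N = 43.28 kN.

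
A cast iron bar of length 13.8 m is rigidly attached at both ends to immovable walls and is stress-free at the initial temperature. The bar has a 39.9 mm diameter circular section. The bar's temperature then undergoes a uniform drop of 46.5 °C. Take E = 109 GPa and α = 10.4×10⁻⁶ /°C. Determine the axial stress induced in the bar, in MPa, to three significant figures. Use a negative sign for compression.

52.7 MPa

Free thermal expansion αLΔT = 10.4e-6 · 13800 · -46.5 = -6.674 mm.
The walls impose strain ε = −(-6.674)/13800 = 4.8360e-04; σ = Eε = 109000 · 4.8360e-04 = 52.71 MPa.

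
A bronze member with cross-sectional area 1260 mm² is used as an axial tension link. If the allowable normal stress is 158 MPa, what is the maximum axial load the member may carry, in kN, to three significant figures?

199 kN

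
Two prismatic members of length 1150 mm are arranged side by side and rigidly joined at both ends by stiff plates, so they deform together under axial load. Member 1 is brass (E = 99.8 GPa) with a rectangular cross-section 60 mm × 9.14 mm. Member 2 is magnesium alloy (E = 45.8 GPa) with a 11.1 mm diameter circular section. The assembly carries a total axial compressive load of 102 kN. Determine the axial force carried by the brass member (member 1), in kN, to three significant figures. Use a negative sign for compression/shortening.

A_1 = 548.4 mm².
A_2 = 96.77 mm².
Equal strain + equilibrium ⇒ each member carries load in proportion to AE: A₁E₁ = 54730000 N, A₂E₂ = 4432000 N, ΣAE = 59160000 N.
F₁ = P·A₁E₁/ΣAE = -102000·54730000/59160000 = -94360 N.

-94.4 kN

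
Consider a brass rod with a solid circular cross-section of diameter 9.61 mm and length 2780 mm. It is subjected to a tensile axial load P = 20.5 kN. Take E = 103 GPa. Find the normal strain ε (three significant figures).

A = 72.53 mm².
σ = N/A = 282.6 MPa; ε = σ/E = 282.6/103000 = 2.744e-03.

0.00274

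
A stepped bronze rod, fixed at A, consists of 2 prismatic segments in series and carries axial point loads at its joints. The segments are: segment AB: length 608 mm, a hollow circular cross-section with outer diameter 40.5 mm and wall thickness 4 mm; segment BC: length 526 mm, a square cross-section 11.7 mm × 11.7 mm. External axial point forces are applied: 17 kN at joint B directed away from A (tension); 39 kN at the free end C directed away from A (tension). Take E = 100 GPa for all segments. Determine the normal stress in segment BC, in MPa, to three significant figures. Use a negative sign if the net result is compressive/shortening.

Internal axial forces (sectioning from the free end, tension +): N_BC = 39 kN, N_AB = 56 kN.
A_BC = 136.9 mm².
σ_BC = N_BC/A_BC = 39000/136.9 = 284.9 MPa.

285 MPa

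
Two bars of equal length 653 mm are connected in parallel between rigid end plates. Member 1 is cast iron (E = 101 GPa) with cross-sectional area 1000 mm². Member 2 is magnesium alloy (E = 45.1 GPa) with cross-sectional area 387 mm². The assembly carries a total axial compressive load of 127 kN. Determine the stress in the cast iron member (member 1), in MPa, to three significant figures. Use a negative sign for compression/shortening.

-108 MPa

Equal strain + equilibrium ⇒ each member carries load in proportion to AE: A₁E₁ = 101000000 N, A₂E₂ = 17450000 N, ΣAE = 118500000 N.
σ₁ = P·E₁/ΣAE = -127000·101000/118500000 = -108.3 MPa.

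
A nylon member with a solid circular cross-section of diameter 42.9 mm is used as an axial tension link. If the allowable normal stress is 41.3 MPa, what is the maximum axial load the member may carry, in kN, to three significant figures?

A = 1445 mm².
P_max = σ_allow · A = 41.3 · 1445 = 59700 N = 59.7 kN.

59.7 kN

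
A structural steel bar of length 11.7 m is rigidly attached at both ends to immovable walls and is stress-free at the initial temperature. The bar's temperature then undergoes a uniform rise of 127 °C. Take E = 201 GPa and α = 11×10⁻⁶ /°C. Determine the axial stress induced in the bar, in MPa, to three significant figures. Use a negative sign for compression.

Free thermal expansion αLΔT = 11e-6 · 11700 · 127 = 16.34 mm.
The walls impose strain ε = −(16.34)/11700 = -1.3970e-03; σ = Eε = 201000 · -1.3970e-03 = -280.8 MPa.

-281 MPa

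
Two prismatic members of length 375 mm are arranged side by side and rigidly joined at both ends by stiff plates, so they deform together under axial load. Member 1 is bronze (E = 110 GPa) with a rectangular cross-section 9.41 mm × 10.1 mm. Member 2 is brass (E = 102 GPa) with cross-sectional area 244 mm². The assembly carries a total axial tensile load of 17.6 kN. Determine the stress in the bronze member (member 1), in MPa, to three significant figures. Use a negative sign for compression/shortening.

A_1 = 95.04 mm².
Equal strain + equilibrium ⇒ each member carries load in proportion to AE: A₁E₁ = 10450000 N, A₂E₂ = 24890000 N, ΣAE = 35340000 N.
σ₁ = P·E₁/ΣAE = 17600·110000/35340000 = 54.78 MPa.

54.8 MPa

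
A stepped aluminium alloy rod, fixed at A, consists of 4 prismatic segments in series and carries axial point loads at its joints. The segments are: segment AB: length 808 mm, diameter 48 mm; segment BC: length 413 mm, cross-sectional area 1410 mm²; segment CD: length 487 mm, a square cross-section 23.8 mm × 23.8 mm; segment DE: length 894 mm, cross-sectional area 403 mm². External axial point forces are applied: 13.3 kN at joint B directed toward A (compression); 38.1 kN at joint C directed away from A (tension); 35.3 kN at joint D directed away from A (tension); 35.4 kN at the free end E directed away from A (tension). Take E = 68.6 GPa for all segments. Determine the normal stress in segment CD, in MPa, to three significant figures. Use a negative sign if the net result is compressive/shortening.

Internal axial forces (sectioning from the free end, tension +): N_DE = 35.4 kN, N_CD = 70.7 kN, N_BC = 108.8 kN, N_AB = 95.5 kN.
A_CD = 566.4 mm².
σ_CD = N_CD/A_CD = 70700/566.4 = 124.8 MPa.

125 MPa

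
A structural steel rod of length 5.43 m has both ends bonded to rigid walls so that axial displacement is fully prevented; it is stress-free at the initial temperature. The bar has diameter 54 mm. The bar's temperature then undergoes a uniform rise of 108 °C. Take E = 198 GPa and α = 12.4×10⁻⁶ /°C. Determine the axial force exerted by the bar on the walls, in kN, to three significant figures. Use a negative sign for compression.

-607 kN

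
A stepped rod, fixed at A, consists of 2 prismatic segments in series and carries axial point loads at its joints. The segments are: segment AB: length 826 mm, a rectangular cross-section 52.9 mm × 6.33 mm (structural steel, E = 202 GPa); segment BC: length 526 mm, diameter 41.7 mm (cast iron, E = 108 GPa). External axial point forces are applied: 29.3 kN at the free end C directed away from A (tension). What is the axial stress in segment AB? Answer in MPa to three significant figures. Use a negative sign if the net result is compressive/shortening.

87.5 MPa

Internal axial forces (sectioning from the free end, tension +): N_BC = 29.3 kN, N_AB = 29.3 kN.
A_AB = 334.9 mm².
σ_AB = N_AB/A_AB = 29300/334.9 = 87.5 MPa.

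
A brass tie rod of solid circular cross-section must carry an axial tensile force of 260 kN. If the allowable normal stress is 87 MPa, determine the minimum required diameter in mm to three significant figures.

61.7 mm

Required area A ≥ P/σ_allow = 260000/87 = 2989 mm².
For a solid circular section, d ≥ √(4A/π) = 61.69 mm.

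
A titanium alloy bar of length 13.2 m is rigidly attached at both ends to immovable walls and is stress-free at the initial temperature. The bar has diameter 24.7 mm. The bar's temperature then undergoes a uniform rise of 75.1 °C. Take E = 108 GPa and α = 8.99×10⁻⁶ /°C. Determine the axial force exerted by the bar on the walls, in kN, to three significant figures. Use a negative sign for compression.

-34.9 kN

Free thermal expansion αLΔT = 8.99e-6 · 13200 · 75.1 = 8.912 mm.
The walls impose strain ε = −(8.912)/13200 = -6.7515e-04; σ = Eε = 108000 · -6.7515e-04 = -72.92 MPa.
Wall reaction R = σ·A = -72.92·479.2 = -34940 N = -34.94 kN.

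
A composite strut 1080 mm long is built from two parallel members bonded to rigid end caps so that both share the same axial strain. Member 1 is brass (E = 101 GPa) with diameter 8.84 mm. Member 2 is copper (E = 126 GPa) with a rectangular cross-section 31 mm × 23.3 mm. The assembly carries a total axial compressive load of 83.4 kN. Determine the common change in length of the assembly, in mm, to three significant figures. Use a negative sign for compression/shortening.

-0.927 mm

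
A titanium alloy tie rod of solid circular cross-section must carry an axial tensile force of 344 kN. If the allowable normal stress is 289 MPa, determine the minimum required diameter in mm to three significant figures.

38.9 mm

Required area A ≥ P/σ_allow = 344000/289 = 1190 mm².
For a solid circular section, d ≥ √(4A/π) = 38.93 mm.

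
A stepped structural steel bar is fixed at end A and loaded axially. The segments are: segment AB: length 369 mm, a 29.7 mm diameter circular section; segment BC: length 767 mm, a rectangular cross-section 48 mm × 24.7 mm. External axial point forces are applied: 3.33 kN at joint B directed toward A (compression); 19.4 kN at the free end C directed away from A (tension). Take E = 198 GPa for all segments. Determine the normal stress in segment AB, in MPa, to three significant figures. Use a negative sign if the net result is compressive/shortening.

23.2 MPa

Internal axial forces (sectioning from the free end, tension +): N_BC = 19.4 kN, N_AB = 16.07 kN.
A_AB = 692.8 mm².
σ_AB = N_AB/A_AB = 16070/692.8 = 23.2 MPa.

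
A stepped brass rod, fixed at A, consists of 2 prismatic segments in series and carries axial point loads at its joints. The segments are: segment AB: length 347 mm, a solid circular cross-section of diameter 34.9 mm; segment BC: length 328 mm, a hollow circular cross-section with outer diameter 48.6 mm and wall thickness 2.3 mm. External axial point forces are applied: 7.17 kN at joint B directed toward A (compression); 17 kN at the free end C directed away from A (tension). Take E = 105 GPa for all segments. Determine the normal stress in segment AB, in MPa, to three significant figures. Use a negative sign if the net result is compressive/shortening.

Internal axial forces (sectioning from the free end, tension +): N_BC = 17 kN, N_AB = 9.83 kN.
A_AB = 956.6 mm².
σ_AB = N_AB/A_AB = 9830/956.6 = 10.28 MPa.

10.3 MPa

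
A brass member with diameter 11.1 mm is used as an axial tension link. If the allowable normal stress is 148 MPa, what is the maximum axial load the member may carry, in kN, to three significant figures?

14.3 kN

A = 96.77 mm².
P_max = σ_allow · A = 148 · 96.77 = 14320 N = 14.32 kN.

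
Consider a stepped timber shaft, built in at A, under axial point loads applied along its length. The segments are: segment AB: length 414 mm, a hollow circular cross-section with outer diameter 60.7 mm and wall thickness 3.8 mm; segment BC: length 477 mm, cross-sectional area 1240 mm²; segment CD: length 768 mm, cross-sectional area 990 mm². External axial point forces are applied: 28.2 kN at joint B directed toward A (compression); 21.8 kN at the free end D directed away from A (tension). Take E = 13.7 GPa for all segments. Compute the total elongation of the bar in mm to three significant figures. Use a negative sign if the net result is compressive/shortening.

Internal axial forces (sectioning from the free end, tension +): N_CD = 21.8 kN, N_BC = 21.8 kN, N_AB = -6.4 kN.
A_AB = 679.3 mm².
δ_AB = -6400·414/(679.3·13700) = -0.2847 mm
δ_BC = 21800·477/(1240·13700) = 0.6121 mm
δ_CD = 21800·768/(990·13700) = 1.234 mm
δ = Σδ_i = 1.562 mm.

1.56 mm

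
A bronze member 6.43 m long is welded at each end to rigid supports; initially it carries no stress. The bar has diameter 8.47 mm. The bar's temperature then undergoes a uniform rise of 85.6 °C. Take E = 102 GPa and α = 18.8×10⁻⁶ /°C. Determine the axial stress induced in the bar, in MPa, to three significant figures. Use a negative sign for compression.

Free thermal expansion αLΔT = 18.8e-6 · 6430 · 85.6 = 10.35 mm.
The walls impose strain ε = −(10.35)/6430 = -1.6093e-03; σ = Eε = 102000 · -1.6093e-03 = -164.1 MPa.

-164 MPa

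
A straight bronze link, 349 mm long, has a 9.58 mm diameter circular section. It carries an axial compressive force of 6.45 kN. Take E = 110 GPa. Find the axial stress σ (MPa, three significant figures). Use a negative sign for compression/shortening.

-89.5 MPa

A = 72.08 mm².
σ = N/A = -6450/72.08 = -89.48 MPa.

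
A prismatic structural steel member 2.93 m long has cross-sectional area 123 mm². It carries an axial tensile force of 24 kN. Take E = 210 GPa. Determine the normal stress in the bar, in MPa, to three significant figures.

195 MPa

σ = N/A = 24000/123 = 195.1 MPa.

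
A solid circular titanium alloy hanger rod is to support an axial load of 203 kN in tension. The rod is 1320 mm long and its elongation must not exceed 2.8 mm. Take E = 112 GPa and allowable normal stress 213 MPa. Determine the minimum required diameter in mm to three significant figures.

Required area A ≥ P/σ_allow = 203000/213 = 953.1 mm².
For a solid circular section, d ≥ √(4A/π) = 34.83 mm.
Elongation limit: A ≥ PL/(Eδ_allow) = 203000·1320/(112000·2.8) = 854.5 mm² ⇒ d ≥ 32.98 mm.
The stress limit governs.

34.8 mm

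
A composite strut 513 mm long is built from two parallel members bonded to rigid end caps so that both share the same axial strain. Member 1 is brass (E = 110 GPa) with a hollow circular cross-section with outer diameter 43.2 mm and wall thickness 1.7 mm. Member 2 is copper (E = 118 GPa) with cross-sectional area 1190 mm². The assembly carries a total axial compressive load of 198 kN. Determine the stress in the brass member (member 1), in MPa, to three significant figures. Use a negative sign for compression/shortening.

A_1 = 221.6 mm².
Equal strain + equilibrium ⇒ each member carries load in proportion to AE: A₁E₁ = 24380000 N, A₂E₂ = 140400000 N, ΣAE = 164800000 N.
σ₁ = P·E₁/ΣAE = -198000·110000/164800000 = -132.2 MPa.

-132 MPa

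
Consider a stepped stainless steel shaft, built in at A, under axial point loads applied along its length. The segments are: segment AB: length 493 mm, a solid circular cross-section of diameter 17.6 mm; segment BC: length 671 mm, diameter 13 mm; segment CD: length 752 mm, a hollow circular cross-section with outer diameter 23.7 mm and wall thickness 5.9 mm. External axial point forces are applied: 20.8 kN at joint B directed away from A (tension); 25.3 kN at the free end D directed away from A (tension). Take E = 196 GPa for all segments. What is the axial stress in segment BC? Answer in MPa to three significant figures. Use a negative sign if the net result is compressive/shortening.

191 MPa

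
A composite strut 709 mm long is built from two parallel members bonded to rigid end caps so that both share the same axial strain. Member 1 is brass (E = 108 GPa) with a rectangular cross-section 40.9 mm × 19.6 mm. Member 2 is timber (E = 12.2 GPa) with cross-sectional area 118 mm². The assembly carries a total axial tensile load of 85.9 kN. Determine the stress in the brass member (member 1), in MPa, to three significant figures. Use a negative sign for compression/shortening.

105 MPa

A_1 = 801.6 mm².
Equal strain + equilibrium ⇒ each member carries load in proportion to AE: A₁E₁ = 86580000 N, A₂E₂ = 1440000 N, ΣAE = 88020000 N.
σ₁ = P·E₁/ΣAE = 85900·108000/88020000 = 105.4 MPa.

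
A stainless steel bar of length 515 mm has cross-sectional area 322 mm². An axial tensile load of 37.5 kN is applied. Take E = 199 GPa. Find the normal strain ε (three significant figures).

5.85e-04

σ = N/A = 116.5 MPa; ε = σ/E = 116.5/199000 = 5.852e-04.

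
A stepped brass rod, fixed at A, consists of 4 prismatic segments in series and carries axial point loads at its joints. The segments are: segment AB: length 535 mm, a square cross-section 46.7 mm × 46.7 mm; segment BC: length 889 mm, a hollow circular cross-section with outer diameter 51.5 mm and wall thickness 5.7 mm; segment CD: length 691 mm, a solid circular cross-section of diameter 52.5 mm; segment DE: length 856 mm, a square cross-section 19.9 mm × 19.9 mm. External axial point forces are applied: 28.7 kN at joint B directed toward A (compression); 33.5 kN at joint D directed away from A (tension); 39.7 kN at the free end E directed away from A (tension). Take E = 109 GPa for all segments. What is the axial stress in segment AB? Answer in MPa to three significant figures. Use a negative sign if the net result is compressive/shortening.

20.4 MPa

Internal axial forces (sectioning from the free end, tension +): N_DE = 39.7 kN, N_CD = 73.2 kN, N_BC = 73.2 kN, N_AB = 44.5 kN.
A_AB = 2181 mm².
σ_AB = N_AB/A_AB = 44500/2181 = 20.4 MPa.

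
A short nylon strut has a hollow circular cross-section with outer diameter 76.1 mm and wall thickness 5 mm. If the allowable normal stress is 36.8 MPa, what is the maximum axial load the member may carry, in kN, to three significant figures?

41.1 kN

A = 1117 mm².
P_max = σ_allow · A = 36.8 · 1117 = 41100 N = 41.1 kN.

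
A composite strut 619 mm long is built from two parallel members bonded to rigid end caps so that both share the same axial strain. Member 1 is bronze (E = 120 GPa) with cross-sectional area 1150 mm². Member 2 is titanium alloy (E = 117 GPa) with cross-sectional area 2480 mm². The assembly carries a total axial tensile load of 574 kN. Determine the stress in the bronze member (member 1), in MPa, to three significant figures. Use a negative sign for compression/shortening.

161 MPa

Equal strain + equilibrium ⇒ each member carries load in proportion to AE: A₁E₁ = 138000000 N, A₂E₂ = 290200000 N, ΣAE = 428200000 N.
σ₁ = P·E₁/ΣAE = 574000·120000/428200000 = 160.9 MPa.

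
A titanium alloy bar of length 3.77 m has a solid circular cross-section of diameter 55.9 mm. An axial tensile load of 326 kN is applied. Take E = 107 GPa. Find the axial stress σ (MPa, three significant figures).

133 MPa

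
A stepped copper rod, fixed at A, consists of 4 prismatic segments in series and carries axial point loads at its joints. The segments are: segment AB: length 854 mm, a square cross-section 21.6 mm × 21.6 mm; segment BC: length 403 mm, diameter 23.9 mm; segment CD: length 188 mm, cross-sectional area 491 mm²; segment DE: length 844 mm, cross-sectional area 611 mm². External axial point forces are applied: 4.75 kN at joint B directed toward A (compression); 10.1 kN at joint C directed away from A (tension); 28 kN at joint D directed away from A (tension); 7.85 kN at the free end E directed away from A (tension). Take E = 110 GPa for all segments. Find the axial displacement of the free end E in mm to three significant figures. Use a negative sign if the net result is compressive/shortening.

Internal axial forces (sectioning from the free end, tension +): N_DE = 7.85 kN, N_CD = 35.85 kN, N_BC = 45.95 kN, N_AB = 41.2 kN.
A_AB = 466.6 mm².
A_BC = 448.6 mm².
δ_AB = 41200·854/(466.6·110000) = 0.6856 mm
δ_BC = 45950·403/(448.6·110000) = 0.3752 mm
δ_CD = 35850·188/(491·110000) = 0.1248 mm
δ_DE = 7850·844/(611·110000) = 0.09858 mm
δ = Σδ_i = 1.284 mm.

1.28 mm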